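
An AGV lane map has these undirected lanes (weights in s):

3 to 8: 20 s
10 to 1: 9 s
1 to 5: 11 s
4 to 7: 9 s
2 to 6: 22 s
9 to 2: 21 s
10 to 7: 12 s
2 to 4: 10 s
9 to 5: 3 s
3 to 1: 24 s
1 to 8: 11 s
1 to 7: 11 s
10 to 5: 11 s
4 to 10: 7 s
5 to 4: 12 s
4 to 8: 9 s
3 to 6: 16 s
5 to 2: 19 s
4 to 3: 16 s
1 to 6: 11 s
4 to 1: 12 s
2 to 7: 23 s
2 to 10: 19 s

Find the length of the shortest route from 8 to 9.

Compare a few routes:
8–1–10–5–9: 11+9+11+3 = 34
8–4–10–5–9: 9+7+11+3 = 30
8–1–5–9: 11+11+3 = 25
8–4–5–9: 9+12+3 = 24
Cheapest is 8–4–5–9 at 24 s.

24 s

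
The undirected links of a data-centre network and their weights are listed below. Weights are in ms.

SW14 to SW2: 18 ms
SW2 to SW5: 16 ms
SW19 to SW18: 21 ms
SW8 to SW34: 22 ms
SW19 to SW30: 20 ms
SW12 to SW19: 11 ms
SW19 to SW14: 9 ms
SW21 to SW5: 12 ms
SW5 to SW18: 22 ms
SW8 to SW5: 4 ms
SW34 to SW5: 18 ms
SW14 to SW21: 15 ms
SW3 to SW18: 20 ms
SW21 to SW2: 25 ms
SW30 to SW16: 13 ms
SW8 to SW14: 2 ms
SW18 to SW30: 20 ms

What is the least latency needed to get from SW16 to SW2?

60 ms

Settle nodes by increasing distance from SW16:
SW16: 0
SW30: 13  (via SW16)
SW19: 33  (via SW30)
SW18: 33  (via SW30)
SW14: 42  (via SW19)
SW12: 44  (via SW19)
SW8: 44  (via SW14)
SW5: 48  (via SW8)
SW3: 53  (via SW18)
SW21: 57  (via SW14)
SW2: 60  (via SW14)
Shortest route: SW16–SW30–SW19–SW14–SW2 = 60 ms.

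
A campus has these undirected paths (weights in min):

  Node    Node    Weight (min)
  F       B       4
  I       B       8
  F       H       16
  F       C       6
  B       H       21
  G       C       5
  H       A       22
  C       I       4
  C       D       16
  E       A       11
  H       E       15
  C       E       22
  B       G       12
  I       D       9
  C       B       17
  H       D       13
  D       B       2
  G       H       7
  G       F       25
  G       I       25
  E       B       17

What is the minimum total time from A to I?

36 min

Settle nodes by increasing distance from A:
A: 0
E: 11  (via A)
H: 22  (via A)
B: 28  (via E)
G: 29  (via H)
D: 30  (via B)
F: 32  (via B)
C: 33  (via E)
I: 36  (via B)
Shortest route: A–E–B–I = 36 min.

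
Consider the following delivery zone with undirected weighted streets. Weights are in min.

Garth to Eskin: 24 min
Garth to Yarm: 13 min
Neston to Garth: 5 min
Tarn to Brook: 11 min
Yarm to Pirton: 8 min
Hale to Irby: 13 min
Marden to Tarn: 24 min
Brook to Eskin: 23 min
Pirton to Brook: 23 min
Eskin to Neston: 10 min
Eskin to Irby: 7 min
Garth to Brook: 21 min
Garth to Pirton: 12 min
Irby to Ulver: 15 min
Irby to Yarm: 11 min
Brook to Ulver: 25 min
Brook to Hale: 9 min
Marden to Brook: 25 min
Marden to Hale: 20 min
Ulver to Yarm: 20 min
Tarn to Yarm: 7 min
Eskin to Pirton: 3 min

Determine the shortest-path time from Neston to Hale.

30 min

Running Dijkstra from Neston:
Neston: 0
Garth: 5  (via Neston)
Eskin: 10  (via Neston)
Pirton: 13  (via Eskin)
Irby: 17  (via Eskin)
Yarm: 18  (via Garth)
Tarn: 25  (via Yarm)
Brook: 26  (via Garth)
Hale: 30  (via Irby)
Shortest route: Neston → Eskin → Irby → Hale = 30 min.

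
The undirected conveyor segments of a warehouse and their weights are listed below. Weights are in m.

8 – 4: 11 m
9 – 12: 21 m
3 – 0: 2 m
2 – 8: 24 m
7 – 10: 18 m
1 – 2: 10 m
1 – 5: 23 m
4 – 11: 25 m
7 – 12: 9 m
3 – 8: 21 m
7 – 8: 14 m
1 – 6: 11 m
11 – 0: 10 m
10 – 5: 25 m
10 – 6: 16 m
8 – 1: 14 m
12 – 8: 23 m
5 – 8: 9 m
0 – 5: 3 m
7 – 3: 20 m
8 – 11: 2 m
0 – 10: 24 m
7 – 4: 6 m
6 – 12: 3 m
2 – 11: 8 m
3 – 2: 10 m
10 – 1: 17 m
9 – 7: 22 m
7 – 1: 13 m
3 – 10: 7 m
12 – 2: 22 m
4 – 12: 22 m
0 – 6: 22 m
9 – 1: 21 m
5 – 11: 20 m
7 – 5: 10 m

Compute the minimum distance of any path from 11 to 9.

37 m

Shortest distances from 11:
11: 0
8: 2  (via 11)
2: 8  (via 11)
0: 10  (via 11)
5: 11  (via 8)
3: 12  (via 0)
4: 13  (via 8)
1: 16  (via 8)
7: 16  (via 8)
10: 19  (via 3)
12: 25  (via 8)
6: 27  (via 1)
9: 37  (via 1)
Shortest route: 11 → 8 → 1 → 9 = 37 m.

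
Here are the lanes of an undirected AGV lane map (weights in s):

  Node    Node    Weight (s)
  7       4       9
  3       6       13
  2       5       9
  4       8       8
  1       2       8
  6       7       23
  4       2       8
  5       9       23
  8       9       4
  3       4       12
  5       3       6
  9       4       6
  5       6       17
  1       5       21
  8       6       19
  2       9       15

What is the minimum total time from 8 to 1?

24 s

Settle nodes by increasing distance from 8:
8: 0
9: 4  (via 8)
4: 8  (via 8)
2: 16  (via 4)
7: 17  (via 4)
6: 19  (via 8)
3: 20  (via 4)
1: 24  (via 2)
Shortest route: 8–4–2–1 = 24 s.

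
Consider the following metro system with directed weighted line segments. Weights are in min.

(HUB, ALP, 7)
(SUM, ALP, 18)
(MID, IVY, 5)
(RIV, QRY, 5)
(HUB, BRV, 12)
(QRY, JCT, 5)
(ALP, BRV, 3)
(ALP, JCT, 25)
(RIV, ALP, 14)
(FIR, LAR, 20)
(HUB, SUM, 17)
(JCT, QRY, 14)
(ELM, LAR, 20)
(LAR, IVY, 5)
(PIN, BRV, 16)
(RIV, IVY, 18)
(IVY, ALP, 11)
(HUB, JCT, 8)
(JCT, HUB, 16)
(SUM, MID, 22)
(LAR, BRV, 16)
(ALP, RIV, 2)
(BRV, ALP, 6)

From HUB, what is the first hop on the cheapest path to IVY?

ALP

Compare a few routes:
HUB–ALP–RIV–IVY: 7+2+18 = 27
HUB–BRV–ALP–RIV–IVY: 12+6+2+18 = 38
The minimum is 27 min via HUB–ALP–RIV–IVY.
So from HUB the first move is to ALP.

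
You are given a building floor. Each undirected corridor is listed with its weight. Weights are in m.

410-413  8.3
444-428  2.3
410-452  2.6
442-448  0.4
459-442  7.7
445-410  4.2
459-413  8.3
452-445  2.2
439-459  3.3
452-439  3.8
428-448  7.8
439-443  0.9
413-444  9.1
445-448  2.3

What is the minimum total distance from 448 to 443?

9.2 m

Shortest distances from 448:
448: 0
442: 0.4  (via 448)
445: 2.3  (via 448)
452: 4.5  (via 445)
410: 6.5  (via 445)
428: 7.8  (via 448)
459: 8.1  (via 442)
439: 8.3  (via 452)
443: 9.2  (via 439)
Shortest route: 448–445–452–439–443 = 9.2 m.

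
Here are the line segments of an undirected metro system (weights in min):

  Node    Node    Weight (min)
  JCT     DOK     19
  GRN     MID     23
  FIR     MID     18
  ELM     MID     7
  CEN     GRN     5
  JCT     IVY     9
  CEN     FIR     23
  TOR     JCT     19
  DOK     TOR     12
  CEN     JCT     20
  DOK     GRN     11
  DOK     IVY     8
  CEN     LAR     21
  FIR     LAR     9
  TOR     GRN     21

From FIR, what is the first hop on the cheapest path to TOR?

Compare a few routes:
FIR → CEN → GRN → TOR: 23+5+21 = 49
FIR → LAR → CEN → GRN → DOK → TOR: 9+21+5+11+12 = 58
FIR → LAR → CEN → GRN → TOR: 9+21+5+21 = 56
FIR → CEN → GRN → DOK → TOR: 23+5+11+12 = 51
Cheapest is FIR → CEN → GRN → TOR at 49 min.
So from FIR the first move is to CEN.

CEN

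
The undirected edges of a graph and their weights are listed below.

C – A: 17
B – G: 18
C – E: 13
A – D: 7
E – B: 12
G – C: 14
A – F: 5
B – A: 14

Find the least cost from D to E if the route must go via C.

37

Shortest D→C: D → A → C = 24
Shortest C→E: C → E = 13
Total via C: 24 + 13 = 37.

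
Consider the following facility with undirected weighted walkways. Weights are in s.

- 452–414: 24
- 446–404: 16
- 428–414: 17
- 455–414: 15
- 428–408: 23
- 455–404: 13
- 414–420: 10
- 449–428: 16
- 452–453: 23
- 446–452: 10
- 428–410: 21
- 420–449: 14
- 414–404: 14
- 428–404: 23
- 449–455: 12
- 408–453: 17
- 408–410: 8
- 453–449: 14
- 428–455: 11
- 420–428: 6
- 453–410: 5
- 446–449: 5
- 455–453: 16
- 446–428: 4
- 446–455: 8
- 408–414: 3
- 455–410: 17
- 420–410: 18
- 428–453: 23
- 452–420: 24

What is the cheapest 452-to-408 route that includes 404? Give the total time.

Best 452 to 404: 452–446–404 costing 26
Best 404 to 408: 404–414–408 costing 17
Total via 404: 26 + 17 = 43 s.

43 s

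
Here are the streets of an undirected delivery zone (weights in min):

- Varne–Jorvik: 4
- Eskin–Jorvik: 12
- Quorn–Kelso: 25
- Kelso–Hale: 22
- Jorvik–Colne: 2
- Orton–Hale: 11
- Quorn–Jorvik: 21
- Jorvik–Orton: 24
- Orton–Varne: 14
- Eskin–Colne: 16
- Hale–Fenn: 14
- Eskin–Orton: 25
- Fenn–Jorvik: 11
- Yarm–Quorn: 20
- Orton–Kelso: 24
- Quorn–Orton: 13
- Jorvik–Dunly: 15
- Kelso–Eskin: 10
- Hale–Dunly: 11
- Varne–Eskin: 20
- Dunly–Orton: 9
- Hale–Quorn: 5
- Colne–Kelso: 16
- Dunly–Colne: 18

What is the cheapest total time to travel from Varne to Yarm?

45 min

Running Dijkstra from Varne:
Varne: 0
Jorvik: 4  (via Varne)
Colne: 6  (via Jorvik)
Orton: 14  (via Varne)
Fenn: 15  (via Jorvik)
Eskin: 16  (via Jorvik)
Dunly: 19  (via Jorvik)
Kelso: 22  (via Colne)
Quorn: 25  (via Jorvik)
Hale: 25  (via Orton)
Yarm: 45  (via Quorn)
Shortest route: Varne–Jorvik–Quorn–Yarm = 45 min.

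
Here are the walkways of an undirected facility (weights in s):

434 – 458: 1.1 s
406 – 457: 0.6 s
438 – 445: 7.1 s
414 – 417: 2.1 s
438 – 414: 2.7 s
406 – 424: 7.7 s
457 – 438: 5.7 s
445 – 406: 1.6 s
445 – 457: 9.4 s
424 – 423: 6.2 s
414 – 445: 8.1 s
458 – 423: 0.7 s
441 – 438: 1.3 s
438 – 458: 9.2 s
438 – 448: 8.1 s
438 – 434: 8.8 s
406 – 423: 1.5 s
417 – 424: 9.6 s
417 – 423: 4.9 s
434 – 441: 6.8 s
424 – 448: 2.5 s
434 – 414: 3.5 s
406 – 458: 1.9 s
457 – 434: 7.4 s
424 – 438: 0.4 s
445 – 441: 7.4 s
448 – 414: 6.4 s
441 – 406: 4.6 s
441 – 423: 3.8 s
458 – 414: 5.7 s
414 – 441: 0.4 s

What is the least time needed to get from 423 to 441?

3.8 s

Candidate routes:
423–441: 3.8 = 3.8
423–406–441: 1.5+4.6 = 6.1
423–458–434–414–441: 0.7+1.1+3.5+0.4 = 5.7
Cheapest is 423–441 at 3.8 s.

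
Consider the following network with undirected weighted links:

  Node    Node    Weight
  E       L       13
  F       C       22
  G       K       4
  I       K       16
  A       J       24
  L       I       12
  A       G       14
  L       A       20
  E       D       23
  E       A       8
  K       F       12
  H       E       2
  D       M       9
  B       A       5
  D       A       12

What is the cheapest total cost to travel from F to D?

Candidate routes:
F–K–G–A–E–D: 12+4+14+8+23 = 61
F–K–G–A–D: 12+4+14+12 = 42
Cheapest is F–K–G–A–D at 42.

42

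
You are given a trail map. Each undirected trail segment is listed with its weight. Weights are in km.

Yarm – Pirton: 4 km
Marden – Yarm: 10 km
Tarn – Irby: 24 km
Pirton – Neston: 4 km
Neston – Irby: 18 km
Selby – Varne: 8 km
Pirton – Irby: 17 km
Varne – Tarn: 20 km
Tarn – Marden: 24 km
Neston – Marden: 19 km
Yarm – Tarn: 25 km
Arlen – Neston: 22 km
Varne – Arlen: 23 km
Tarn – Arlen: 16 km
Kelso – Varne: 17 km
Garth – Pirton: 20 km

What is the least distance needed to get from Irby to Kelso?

Shortest distances from Irby:
Irby: 0
Pirton: 17  (via Irby)
Neston: 18  (via Irby)
Yarm: 21  (via Pirton)
Tarn: 24  (via Irby)
Marden: 31  (via Yarm)
Garth: 37  (via Pirton)
Arlen: 40  (via Neston)
Varne: 44  (via Tarn)
Selby: 52  (via Varne)
Kelso: 61  (via Varne)
Shortest route: Irby → Tarn → Varne → Kelso = 61 km.

61 km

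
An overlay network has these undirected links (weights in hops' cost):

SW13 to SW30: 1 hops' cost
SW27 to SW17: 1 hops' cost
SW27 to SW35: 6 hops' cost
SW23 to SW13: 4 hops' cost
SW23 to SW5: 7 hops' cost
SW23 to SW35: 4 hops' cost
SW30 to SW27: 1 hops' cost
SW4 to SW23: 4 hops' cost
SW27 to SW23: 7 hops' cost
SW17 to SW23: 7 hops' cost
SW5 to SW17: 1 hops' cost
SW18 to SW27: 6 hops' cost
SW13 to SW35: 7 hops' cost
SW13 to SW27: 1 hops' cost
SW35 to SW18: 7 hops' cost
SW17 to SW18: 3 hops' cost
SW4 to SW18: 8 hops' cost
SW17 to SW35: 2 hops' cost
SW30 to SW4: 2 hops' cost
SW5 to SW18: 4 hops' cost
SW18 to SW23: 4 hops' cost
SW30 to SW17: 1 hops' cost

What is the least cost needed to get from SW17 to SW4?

3 hops' cost

Settle nodes by increasing distance from SW17:
SW17: 0
SW27: 1  (via SW17)
SW5: 1  (via SW17)
SW30: 1  (via SW17)
SW13: 2  (via SW27)
SW35: 2  (via SW17)
SW4: 3  (via SW30)
Shortest route: SW17–SW30–SW4 = 3 hops' cost.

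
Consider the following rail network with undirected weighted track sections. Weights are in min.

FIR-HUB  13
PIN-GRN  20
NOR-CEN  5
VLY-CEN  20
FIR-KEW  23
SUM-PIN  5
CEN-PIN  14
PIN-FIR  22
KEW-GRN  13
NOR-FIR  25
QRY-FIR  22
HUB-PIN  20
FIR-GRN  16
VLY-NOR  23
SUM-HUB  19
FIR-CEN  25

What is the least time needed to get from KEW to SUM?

Candidate routes:
KEW - FIR - PIN - SUM: 23+22+5 = 50
KEW - GRN - PIN - SUM: 13+20+5 = 38
Cheapest is KEW - GRN - PIN - SUM at 38 min.

38 min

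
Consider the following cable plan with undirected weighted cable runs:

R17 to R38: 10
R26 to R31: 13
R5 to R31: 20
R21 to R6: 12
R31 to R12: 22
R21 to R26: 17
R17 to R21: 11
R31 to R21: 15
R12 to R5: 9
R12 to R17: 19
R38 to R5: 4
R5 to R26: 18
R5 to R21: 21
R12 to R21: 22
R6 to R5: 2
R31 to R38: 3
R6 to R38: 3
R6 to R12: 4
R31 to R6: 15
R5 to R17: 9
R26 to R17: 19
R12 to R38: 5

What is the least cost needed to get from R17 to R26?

19

Compare a few routes:
R17–R21–R26: 11+17 = 28
R17–R38–R31–R26: 10+3+13 = 26
R17–R5–R26: 9+18 = 27
R17–R26: 19 = 19
The minimum is 19 via R17–R26.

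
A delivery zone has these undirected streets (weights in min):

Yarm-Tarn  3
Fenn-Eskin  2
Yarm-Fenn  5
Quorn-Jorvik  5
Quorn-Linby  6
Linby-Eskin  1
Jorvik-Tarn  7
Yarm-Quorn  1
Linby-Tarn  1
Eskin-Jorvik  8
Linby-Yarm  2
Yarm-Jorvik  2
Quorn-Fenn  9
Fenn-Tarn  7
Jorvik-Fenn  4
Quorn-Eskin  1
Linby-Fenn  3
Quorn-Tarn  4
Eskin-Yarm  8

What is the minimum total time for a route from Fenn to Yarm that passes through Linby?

5 min

Best Fenn to Linby: Fenn → Linby costing 3
Shortest Linby→Yarm: Linby → Yarm = 2
Total via Linby: 3 + 2 = 5 min.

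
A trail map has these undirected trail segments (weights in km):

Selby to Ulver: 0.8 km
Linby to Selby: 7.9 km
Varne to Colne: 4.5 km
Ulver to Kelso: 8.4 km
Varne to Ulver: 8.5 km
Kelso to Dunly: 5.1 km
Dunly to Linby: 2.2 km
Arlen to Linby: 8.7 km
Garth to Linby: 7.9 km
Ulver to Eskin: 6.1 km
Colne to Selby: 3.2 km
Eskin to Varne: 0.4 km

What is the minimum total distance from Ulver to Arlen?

Running Dijkstra from Ulver:
Ulver: 0
Selby: 0.8  (via Ulver)
Colne: 4  (via Selby)
Eskin: 6.1  (via Ulver)
Varne: 6.5  (via Eskin)
Kelso: 8.4  (via Ulver)
Linby: 8.7  (via Selby)
Dunly: 10.9  (via Linby)
Garth: 16.6  (via Linby)
Arlen: 17.4  (via Linby)
Shortest route: Ulver → Selby → Linby → Arlen = 17.4 km.

17.4 km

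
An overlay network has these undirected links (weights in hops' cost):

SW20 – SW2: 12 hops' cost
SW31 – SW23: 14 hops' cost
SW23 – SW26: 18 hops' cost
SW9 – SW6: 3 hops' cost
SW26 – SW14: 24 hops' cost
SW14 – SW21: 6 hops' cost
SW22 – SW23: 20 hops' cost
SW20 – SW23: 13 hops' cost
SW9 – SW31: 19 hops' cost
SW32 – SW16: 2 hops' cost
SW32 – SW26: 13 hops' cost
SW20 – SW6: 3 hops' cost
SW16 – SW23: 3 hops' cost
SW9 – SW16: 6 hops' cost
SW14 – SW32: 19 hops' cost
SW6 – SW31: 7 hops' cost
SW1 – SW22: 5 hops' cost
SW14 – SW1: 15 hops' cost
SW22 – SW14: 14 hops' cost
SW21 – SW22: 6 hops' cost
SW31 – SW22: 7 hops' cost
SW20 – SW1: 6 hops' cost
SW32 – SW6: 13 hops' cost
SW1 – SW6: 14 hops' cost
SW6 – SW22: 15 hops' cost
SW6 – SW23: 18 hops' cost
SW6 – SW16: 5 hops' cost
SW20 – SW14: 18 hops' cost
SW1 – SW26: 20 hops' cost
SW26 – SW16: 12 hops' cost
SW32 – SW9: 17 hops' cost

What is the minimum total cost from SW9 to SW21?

Running Dijkstra from SW9:
SW9: 0
SW6: 3  (via SW9)
SW20: 6  (via SW6)
SW16: 6  (via SW9)
SW32: 8  (via SW16)
SW23: 9  (via SW16)
SW31: 10  (via SW6)
SW1: 12  (via SW20)
SW22: 17  (via SW31)
SW26: 18  (via SW16)
SW2: 18  (via SW20)
SW21: 23  (via SW22)
Shortest route: SW9–SW6–SW31–SW22–SW21 = 23 hops' cost.

23 hops' cost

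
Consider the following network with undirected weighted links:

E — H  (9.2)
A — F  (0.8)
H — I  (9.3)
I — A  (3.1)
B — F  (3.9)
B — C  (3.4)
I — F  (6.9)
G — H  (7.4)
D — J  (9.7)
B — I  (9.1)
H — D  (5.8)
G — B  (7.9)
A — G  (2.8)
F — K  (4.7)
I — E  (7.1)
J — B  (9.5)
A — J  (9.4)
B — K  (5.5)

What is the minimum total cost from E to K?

Shortest distances from E:
E: 0
I: 7.1  (via E)
H: 9.2  (via E)
A: 10.2  (via I)
F: 11  (via A)
G: 13  (via A)
B: 14.9  (via F)
D: 15  (via H)
K: 15.7  (via F)
Shortest route: E → I → A → F → K = 15.7.

15.7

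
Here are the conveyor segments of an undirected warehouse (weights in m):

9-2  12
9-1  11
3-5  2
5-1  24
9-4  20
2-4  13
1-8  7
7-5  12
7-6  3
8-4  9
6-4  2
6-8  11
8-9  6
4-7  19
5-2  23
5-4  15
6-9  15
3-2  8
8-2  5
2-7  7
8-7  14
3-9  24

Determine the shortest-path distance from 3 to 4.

Enumerating some paths:
3–5–7–6–4: 2+12+3+2 = 19
3–2–7–6–4: 8+7+3+2 = 20
3–5–4: 2+15 = 17
The minimum is 17 m via 3–5–4.

17 m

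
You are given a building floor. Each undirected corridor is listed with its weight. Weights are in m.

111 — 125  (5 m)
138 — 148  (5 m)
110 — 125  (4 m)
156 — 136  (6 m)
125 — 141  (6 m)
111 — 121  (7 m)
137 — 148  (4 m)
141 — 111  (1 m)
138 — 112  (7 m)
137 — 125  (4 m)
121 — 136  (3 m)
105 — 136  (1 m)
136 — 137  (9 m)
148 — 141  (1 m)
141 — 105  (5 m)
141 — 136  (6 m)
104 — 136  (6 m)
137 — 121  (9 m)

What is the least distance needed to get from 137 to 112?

Enumerating some paths:
137–125–111–141–148–138–112: 4+5+1+1+5+7 = 23
137–136–141–148–138–112: 9+6+1+5+7 = 28
137–148–138–112: 4+5+7 = 16
137–125–141–148–138–112: 4+6+1+5+7 = 23
The minimum is 16 m via 137–148–138–112.

16 m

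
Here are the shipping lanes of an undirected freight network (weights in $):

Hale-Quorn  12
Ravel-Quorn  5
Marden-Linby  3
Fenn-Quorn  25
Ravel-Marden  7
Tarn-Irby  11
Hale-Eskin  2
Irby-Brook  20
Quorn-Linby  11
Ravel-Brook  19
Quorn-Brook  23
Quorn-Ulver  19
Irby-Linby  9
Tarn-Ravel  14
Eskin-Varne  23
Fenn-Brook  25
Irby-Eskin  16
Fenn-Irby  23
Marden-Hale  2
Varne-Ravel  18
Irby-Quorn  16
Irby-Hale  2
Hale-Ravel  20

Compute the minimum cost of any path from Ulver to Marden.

Compare a few routes:
Ulver - Quorn - Linby - Marden: 19+11+3 = 33
Ulver - Quorn - Hale - Marden: 19+12+2 = 33
Ulver - Quorn - Ravel - Marden: 19+5+7 = 31
Cheapest is Ulver - Quorn - Ravel - Marden at $31.

$31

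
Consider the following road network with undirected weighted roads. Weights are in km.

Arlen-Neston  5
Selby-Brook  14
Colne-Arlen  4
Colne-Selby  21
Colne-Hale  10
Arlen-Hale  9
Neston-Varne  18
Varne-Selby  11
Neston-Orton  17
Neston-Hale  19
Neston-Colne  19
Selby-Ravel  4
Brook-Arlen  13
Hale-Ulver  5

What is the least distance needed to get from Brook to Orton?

Running Dijkstra from Brook:
Brook: 0
Arlen: 13  (via Brook)
Selby: 14  (via Brook)
Colne: 17  (via Arlen)
Ravel: 18  (via Selby)
Neston: 18  (via Arlen)
Hale: 22  (via Arlen)
Varne: 25  (via Selby)
Ulver: 27  (via Hale)
Orton: 35  (via Neston)
Shortest route: Brook → Arlen → Neston → Orton = 35 km.

35 km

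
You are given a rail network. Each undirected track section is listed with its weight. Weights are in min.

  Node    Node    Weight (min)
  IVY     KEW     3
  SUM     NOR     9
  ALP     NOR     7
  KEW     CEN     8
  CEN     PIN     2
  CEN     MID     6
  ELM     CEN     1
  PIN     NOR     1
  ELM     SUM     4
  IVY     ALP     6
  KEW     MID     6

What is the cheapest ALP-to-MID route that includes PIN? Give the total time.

16 min

Shortest ALP→PIN: ALP → NOR → PIN = 8
Best PIN to MID: PIN → CEN → MID costing 8
Total via PIN: 8 + 8 = 16 min.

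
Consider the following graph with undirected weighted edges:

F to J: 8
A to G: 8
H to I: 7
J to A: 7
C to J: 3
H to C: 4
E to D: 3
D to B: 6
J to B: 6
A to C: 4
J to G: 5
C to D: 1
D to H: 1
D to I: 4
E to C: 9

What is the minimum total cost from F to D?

12

Candidate routes:
F → J → A → C → D: 8+7+4+1 = 20
F → J → C → D: 8+3+1 = 12
F → J → C → H → D: 8+3+4+1 = 16
The minimum is 12 via F → J → C → D.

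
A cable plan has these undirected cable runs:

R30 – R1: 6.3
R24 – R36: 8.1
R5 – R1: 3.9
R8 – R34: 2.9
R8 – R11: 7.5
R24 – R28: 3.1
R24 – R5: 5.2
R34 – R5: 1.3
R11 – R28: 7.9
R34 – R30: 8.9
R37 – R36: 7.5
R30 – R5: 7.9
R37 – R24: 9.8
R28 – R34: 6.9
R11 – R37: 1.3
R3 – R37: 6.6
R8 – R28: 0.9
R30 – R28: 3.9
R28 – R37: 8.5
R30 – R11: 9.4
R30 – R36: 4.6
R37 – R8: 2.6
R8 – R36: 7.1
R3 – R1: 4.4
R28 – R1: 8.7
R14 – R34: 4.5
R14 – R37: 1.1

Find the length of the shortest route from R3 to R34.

9.6

Candidate routes:
R3 - R37 - R8 - R34: 6.6+2.6+2.9 = 12.1
R3 - R1 - R5 - R34: 4.4+3.9+1.3 = 9.6
Cheapest is R3 - R1 - R5 - R34 at 9.6.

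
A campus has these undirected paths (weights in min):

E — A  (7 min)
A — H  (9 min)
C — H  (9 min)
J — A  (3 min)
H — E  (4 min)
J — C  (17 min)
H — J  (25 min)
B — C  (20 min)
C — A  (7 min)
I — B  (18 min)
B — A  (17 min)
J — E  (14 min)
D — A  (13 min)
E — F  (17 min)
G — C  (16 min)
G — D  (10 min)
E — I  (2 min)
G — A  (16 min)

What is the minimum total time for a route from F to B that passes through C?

Shortest F→C: F–E–H–C = 30
Shortest C→B: C–B = 20
Total via C: 30 + 20 = 50 min.

50 min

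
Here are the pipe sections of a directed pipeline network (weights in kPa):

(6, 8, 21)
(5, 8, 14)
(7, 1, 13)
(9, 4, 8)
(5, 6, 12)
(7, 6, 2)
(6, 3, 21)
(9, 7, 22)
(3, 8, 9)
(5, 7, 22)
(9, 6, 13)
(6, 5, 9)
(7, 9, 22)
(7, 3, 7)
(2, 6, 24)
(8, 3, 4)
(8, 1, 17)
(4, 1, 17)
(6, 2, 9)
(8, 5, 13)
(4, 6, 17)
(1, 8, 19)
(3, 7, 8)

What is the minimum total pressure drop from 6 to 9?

Compare a few routes:
6 → 5 → 7 → 9: 9+22+22 = 53
6 → 3 → 7 → 9: 21+8+22 = 51
Cheapest is 6 → 3 → 7 → 9 at 51 kPa.

51 kPa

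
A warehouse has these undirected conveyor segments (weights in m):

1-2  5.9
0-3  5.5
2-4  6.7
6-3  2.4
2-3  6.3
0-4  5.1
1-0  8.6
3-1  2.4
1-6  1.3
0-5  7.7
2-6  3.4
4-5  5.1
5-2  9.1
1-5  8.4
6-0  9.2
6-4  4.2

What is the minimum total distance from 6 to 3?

Compare a few routes:
6 - 3: 2.4 = 2.4
6 - 1 - 3: 1.3+2.4 = 3.7
Cheapest is 6 - 3 at 2.4 m.

2.4 m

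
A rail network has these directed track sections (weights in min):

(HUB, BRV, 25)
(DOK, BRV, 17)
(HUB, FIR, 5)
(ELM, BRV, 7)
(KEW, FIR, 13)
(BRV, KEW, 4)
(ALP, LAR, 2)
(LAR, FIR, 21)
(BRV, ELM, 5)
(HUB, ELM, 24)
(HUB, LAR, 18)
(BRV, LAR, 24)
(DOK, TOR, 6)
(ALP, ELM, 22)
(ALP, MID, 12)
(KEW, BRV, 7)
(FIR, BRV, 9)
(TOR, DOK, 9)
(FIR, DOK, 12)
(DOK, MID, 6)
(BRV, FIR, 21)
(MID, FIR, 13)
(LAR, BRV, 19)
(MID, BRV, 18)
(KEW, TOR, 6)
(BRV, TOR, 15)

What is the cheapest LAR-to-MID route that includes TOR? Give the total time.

44 min

Shortest LAR→TOR: LAR → BRV → KEW → TOR = 29
Best TOR to MID: TOR → DOK → MID costing 15
Total via TOR: 29 + 15 = 44 min.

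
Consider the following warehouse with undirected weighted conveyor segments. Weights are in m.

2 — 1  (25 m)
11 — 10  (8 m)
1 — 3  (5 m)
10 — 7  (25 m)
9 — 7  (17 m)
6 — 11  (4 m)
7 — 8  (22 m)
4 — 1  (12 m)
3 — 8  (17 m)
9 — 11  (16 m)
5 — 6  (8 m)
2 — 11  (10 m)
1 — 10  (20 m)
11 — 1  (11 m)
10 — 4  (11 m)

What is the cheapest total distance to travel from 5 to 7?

Shortest distances from 5:
5: 0
6: 8  (via 5)
11: 12  (via 6)
10: 20  (via 11)
2: 22  (via 11)
1: 23  (via 11)
3: 28  (via 1)
9: 28  (via 11)
4: 31  (via 10)
7: 45  (via 10)
Shortest route: 5–6–11–10–7 = 45 m.

45 m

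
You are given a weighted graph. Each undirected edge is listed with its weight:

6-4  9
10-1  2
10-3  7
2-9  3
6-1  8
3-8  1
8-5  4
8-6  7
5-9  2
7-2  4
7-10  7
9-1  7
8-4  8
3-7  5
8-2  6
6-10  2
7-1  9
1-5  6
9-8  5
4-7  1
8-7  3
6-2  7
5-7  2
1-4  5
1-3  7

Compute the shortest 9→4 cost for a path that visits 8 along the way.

Best 9 to 8: 9 → 8 costing 5
Best 8 to 4: 8 → 7 → 4 costing 4
Total via 8: 5 + 4 = 9.

9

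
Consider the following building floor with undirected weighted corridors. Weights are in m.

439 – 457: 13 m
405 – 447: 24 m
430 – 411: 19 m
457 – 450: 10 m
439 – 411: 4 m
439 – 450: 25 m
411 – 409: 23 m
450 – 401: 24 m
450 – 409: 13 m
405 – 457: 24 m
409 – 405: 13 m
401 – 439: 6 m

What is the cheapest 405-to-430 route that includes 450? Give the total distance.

72 m

Shortest 405→450: 405–409–450 = 26
Best 450 to 430: 450–457–439–411–430 costing 46
Total via 450: 26 + 46 = 72 m.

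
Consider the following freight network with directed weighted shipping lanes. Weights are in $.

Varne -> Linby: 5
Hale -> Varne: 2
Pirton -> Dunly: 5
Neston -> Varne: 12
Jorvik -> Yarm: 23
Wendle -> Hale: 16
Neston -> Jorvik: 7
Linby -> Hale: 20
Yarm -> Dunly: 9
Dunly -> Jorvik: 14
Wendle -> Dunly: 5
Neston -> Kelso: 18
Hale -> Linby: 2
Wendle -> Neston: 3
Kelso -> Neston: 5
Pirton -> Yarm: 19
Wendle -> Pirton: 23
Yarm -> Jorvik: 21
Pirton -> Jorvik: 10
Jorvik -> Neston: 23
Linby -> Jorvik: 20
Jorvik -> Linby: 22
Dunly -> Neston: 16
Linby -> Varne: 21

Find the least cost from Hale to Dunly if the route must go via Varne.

$59

Shortest Hale→Varne: Hale → Varne = 2
Shortest Varne→Dunly: Varne → Linby → Jorvik → Yarm → Dunly = 57
Total via Varne: 2 + 57 = $59.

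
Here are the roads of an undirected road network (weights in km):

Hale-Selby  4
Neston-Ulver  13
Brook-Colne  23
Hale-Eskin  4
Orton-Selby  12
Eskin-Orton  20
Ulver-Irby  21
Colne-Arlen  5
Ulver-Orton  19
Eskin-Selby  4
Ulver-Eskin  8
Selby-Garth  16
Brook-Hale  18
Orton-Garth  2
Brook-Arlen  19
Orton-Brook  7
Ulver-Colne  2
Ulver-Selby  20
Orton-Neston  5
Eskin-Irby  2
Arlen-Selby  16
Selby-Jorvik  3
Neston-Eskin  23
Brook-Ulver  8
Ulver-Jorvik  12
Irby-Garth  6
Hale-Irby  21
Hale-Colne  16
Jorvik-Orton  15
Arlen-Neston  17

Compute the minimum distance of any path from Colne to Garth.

Running Dijkstra from Colne:
Colne: 0
Ulver: 2  (via Colne)
Arlen: 5  (via Colne)
Eskin: 10  (via Ulver)
Brook: 10  (via Ulver)
Irby: 12  (via Eskin)
Jorvik: 14  (via Ulver)
Selby: 14  (via Eskin)
Hale: 14  (via Eskin)
Neston: 15  (via Ulver)
Orton: 17  (via Brook)
Garth: 18  (via Irby)
Shortest route: Colne → Ulver → Eskin → Irby → Garth = 18 km.

18 km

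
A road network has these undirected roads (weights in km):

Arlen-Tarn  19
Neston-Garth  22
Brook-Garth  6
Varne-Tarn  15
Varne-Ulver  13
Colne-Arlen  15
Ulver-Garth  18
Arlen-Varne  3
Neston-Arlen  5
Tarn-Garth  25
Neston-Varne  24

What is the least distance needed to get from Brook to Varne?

Compare a few routes:
Brook–Garth–Neston–Arlen–Varne: 6+22+5+3 = 36
Brook–Garth–Tarn–Varne: 6+25+15 = 46
Brook–Garth–Ulver–Varne: 6+18+13 = 37
Cheapest is Brook–Garth–Neston–Arlen–Varne at 36 km.

36 km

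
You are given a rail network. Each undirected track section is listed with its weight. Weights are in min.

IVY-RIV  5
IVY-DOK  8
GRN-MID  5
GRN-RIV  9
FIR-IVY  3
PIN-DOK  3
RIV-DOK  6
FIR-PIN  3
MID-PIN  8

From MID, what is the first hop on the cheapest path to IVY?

PIN

Enumerating some paths:
MID - PIN - FIR - IVY: 8+3+3 = 14
MID - GRN - RIV - IVY: 5+9+5 = 19
MID - PIN - DOK - IVY: 8+3+8 = 19
MID - PIN - DOK - RIV - IVY: 8+3+6+5 = 22
The minimum is 14 min via MID - PIN - FIR - IVY.
So from MID the first move is to PIN.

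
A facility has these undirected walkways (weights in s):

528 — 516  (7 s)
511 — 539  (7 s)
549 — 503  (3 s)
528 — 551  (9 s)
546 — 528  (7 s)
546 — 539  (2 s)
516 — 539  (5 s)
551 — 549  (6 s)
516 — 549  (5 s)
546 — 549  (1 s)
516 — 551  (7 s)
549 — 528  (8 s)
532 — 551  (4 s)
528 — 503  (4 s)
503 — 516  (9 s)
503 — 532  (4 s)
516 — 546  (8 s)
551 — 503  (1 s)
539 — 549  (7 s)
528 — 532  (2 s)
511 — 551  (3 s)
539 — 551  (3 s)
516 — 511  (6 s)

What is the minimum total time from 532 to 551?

4 s

Compare a few routes:
532 → 551: 4 = 4
532 → 503 → 551: 4+1 = 5
The minimum is 4 s via 532 → 551.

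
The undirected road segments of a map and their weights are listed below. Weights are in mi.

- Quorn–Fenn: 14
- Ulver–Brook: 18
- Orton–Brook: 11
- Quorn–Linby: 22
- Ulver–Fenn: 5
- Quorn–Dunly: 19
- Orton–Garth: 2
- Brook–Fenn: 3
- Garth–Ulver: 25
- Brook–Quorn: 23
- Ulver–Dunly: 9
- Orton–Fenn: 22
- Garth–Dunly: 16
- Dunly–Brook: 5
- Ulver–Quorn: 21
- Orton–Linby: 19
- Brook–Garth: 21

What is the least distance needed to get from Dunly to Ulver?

9 mi

Enumerating some paths:
Dunly–Brook–Fenn–Ulver: 5+3+5 = 13
Dunly–Ulver: 9 = 9
Cheapest is Dunly–Ulver at 9 mi.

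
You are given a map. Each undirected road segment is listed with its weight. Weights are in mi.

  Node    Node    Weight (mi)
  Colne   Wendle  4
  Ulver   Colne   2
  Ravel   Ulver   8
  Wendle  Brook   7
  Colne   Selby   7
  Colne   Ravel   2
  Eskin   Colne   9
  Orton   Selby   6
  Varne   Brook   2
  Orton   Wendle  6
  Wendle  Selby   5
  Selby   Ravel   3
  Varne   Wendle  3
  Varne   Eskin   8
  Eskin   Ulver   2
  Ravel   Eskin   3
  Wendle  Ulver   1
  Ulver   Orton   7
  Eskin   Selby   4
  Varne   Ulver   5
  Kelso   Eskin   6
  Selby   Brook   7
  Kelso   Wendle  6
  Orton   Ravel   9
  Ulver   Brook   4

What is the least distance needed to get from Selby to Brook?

Running Dijkstra from Selby:
Selby: 0
Ravel: 3  (via Selby)
Eskin: 4  (via Selby)
Wendle: 5  (via Selby)
Colne: 5  (via Ravel)
Orton: 6  (via Selby)
Ulver: 6  (via Eskin)
Brook: 7  (via Selby)
Shortest route: Selby → Brook = 7 mi.

7 mi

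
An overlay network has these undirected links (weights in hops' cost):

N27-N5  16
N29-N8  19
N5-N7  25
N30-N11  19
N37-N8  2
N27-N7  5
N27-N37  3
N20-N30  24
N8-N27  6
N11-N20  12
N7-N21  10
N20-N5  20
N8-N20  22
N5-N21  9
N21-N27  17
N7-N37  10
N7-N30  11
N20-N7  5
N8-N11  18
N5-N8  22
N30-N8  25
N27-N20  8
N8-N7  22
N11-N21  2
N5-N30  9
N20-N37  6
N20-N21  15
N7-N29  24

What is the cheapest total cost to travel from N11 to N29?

Running Dijkstra from N11:
N11: 0
N21: 2  (via N11)
N5: 11  (via N21)
N20: 12  (via N11)
N7: 12  (via N21)
N27: 17  (via N7)
N8: 18  (via N11)
N37: 18  (via N20)
N30: 19  (via N11)
N29: 36  (via N7)
Shortest route: N11–N21–N7–N29 = 36 hops' cost.

36 hops' cost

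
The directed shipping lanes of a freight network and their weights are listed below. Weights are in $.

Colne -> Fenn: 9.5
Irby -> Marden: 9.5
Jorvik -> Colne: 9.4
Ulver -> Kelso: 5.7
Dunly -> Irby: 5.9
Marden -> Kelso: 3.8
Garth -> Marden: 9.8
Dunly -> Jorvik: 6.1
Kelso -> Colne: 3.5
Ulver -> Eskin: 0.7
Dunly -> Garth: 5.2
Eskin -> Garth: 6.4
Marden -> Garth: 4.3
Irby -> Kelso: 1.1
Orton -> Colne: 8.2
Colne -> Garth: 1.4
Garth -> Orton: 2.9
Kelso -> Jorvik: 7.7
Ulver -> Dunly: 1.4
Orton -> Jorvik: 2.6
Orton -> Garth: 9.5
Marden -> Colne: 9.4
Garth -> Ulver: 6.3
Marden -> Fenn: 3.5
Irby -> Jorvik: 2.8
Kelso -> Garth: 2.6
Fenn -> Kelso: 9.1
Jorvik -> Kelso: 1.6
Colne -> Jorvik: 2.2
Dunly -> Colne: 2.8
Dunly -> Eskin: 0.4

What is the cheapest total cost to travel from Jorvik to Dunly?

$11.9

Running Dijkstra from Jorvik:
Jorvik: 0
Kelso: 1.6  (via Jorvik)
Garth: 4.2  (via Kelso)
Colne: 5.1  (via Kelso)
Orton: 7.1  (via Garth)
Ulver: 10.5  (via Garth)
Eskin: 11.2  (via Ulver)
Dunly: 11.9  (via Ulver)
Shortest route: Jorvik–Kelso–Garth–Ulver–Dunly = $11.9.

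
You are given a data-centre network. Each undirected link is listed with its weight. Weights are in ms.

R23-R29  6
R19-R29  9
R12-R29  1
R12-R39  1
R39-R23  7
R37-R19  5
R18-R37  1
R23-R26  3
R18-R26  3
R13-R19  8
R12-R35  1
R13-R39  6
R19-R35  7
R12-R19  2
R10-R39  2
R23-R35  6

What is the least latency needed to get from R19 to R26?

9 ms

Candidate routes:
R19 → R37 → R18 → R26: 5+1+3 = 9
R19 → R12 → R29 → R23 → R26: 2+1+6+3 = 12
R19 → R12 → R35 → R23 → R26: 2+1+6+3 = 12
The minimum is 9 ms via R19 → R37 → R18 → R26.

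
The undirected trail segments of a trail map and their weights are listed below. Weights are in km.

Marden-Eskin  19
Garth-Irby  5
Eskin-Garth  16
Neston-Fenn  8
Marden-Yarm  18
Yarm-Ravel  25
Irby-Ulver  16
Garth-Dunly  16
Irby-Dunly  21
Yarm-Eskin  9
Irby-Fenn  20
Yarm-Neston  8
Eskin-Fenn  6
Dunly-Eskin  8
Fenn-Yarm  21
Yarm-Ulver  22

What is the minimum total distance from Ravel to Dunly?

Compare a few routes:
Ravel–Yarm–Neston–Fenn–Eskin–Dunly: 25+8+8+6+8 = 55
Ravel–Yarm–Eskin–Dunly: 25+9+8 = 42
Ravel–Yarm–Fenn–Eskin–Dunly: 25+21+6+8 = 60
The minimum is 42 km via Ravel–Yarm–Eskin–Dunly.

42 km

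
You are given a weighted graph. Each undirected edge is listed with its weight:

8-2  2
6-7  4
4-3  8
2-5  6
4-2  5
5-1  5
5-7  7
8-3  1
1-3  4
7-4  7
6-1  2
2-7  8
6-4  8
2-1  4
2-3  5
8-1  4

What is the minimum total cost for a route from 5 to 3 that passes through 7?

Shortest 5→7: 5–7 = 7
Best 7 to 3: 7–6–1–3 costing 10
Total via 7: 7 + 10 = 17.

17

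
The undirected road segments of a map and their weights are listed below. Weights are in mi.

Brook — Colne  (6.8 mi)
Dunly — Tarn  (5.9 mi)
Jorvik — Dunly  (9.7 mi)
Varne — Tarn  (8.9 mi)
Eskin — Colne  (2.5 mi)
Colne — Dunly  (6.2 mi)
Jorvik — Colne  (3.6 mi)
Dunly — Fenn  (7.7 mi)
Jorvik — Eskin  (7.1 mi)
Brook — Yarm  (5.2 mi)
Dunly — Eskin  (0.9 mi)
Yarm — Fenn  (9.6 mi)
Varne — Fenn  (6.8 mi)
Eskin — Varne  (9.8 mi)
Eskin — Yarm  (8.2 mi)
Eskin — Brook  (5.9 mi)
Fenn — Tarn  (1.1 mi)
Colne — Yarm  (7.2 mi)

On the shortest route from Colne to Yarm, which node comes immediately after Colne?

Yarm

Enumerating some paths:
Colne–Yarm: 7.2 = 7.2
Colne–Eskin–Yarm: 2.5+8.2 = 10.7
Cheapest is Colne–Yarm at 7.2 mi.
So from Colne the first move is to Yarm.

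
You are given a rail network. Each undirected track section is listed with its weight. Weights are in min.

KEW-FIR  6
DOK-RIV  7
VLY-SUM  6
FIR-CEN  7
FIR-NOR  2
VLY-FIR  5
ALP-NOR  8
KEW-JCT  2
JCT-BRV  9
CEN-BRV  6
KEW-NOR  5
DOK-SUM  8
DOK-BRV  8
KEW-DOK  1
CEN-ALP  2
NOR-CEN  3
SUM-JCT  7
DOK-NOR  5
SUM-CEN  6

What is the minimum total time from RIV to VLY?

Settle nodes by increasing distance from RIV:
RIV: 0
DOK: 7  (via RIV)
KEW: 8  (via DOK)
JCT: 10  (via KEW)
NOR: 12  (via DOK)
FIR: 14  (via KEW)
BRV: 15  (via DOK)
CEN: 15  (via NOR)
SUM: 15  (via DOK)
ALP: 17  (via CEN)
VLY: 19  (via FIR)
Shortest route: RIV → DOK → KEW → FIR → VLY = 19 min.

19 min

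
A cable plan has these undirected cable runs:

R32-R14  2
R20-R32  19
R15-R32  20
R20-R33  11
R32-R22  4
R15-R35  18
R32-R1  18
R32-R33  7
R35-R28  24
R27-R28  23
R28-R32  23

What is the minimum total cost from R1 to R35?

56

Candidate routes:
R1 → R32 → R28 → R35: 18+23+24 = 65
R1 → R32 → R15 → R35: 18+20+18 = 56
Cheapest is R1 → R32 → R15 → R35 at 56.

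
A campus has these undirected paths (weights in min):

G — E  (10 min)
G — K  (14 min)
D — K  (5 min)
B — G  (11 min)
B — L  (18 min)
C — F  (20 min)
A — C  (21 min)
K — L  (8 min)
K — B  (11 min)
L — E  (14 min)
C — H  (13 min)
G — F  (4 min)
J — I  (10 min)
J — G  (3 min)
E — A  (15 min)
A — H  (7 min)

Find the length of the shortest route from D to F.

Candidate routes:
D–K–B–G–F: 5+11+11+4 = 31
D–K–G–F: 5+14+4 = 23
Cheapest is D–K–G–F at 23 min.

23 min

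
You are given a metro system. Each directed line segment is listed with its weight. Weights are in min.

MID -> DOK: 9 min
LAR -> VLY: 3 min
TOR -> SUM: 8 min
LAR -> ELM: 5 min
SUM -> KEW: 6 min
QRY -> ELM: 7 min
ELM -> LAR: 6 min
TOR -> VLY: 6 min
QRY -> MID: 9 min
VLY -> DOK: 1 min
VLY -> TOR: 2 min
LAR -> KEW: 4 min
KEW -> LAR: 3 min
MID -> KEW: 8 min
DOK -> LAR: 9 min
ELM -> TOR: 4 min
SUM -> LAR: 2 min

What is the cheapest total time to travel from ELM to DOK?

10 min

Candidate routes:
ELM → TOR → VLY → DOK: 4+6+1 = 11
ELM → LAR → VLY → DOK: 6+3+1 = 10
ELM → TOR → SUM → LAR → VLY → DOK: 4+8+2+3+1 = 18
ELM → TOR → SUM → KEW → LAR → VLY → DOK: 4+8+6+3+3+1 = 25
Cheapest is ELM → LAR → VLY → DOK at 10 min.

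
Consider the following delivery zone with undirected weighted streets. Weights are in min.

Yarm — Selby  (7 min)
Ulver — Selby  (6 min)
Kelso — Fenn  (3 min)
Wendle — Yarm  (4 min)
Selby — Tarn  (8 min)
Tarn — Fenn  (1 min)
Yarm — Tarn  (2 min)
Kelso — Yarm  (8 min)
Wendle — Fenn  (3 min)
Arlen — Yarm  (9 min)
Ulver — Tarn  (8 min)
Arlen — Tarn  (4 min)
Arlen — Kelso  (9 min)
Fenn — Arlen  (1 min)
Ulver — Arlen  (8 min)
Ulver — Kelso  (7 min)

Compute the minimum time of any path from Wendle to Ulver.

Running Dijkstra from Wendle:
Wendle: 0
Fenn: 3  (via Wendle)
Arlen: 4  (via Fenn)
Tarn: 4  (via Fenn)
Yarm: 4  (via Wendle)
Kelso: 6  (via Fenn)
Selby: 11  (via Yarm)
Ulver: 12  (via Arlen)
Shortest route: Wendle → Fenn → Arlen → Ulver = 12 min.

12 min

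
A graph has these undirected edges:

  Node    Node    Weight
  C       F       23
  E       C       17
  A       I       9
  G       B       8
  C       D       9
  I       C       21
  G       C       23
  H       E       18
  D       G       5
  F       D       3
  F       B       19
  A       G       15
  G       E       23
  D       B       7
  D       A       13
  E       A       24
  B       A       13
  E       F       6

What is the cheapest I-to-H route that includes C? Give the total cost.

56

Shortest I→C: I–C = 21
Shortest C→H: C–E–H = 35
Total via C: 21 + 35 = 56.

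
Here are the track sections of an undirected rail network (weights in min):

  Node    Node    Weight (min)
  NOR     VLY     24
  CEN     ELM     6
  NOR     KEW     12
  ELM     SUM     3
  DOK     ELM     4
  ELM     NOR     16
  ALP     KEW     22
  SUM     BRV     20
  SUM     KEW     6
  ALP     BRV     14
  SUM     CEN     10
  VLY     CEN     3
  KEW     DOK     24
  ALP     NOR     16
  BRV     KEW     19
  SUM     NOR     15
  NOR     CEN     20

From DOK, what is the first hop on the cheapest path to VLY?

Compare a few routes:
DOK - ELM - CEN - VLY: 4+6+3 = 13
DOK - ELM - SUM - CEN - VLY: 4+3+10+3 = 20
The minimum is 13 min via DOK - ELM - CEN - VLY.
So from DOK the first move is to ELM.

ELM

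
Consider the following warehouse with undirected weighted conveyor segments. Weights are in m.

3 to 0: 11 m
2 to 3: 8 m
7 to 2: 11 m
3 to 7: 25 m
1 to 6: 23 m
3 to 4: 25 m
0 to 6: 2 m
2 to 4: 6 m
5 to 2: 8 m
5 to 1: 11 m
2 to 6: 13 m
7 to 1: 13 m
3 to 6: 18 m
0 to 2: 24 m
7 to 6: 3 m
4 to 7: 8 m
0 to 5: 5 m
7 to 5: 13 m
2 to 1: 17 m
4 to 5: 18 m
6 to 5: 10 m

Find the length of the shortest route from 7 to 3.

Running Dijkstra from 7:
7: 0
6: 3  (via 7)
0: 5  (via 6)
4: 8  (via 7)
5: 10  (via 0)
2: 11  (via 7)
1: 13  (via 7)
3: 16  (via 0)
Shortest route: 7–6–0–3 = 16 m.

16 m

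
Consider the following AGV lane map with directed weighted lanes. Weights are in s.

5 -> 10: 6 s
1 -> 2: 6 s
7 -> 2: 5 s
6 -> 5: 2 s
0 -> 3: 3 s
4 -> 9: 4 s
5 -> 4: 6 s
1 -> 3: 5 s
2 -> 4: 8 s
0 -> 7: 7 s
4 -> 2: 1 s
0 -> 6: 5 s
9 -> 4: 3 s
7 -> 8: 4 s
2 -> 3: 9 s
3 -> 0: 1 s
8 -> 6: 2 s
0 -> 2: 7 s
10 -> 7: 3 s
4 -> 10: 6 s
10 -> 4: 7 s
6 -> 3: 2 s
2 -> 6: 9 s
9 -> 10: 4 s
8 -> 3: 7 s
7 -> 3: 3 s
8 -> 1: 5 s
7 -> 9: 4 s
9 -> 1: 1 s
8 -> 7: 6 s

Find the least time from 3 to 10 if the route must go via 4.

Best 3 to 4: 3–0–6–5–4 costing 14
Best 4 to 10: 4–10 costing 6
Total via 4: 14 + 6 = 20 s.

20 s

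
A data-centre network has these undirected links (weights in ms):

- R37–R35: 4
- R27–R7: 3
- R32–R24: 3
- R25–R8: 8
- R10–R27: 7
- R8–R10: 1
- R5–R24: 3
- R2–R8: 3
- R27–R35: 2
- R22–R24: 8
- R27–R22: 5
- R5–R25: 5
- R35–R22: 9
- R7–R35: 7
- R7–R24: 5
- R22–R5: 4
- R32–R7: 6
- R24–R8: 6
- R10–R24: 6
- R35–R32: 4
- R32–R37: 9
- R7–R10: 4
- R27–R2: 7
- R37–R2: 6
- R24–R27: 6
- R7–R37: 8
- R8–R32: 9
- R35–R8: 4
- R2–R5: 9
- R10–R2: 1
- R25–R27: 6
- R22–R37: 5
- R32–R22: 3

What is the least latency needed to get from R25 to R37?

12 ms

Candidate routes:
R25–R27–R22–R37: 6+5+5 = 16
R25–R5–R22–R37: 5+4+5 = 14
R25–R27–R35–R37: 6+2+4 = 12
The minimum is 12 ms via R25–R27–R35–R37.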